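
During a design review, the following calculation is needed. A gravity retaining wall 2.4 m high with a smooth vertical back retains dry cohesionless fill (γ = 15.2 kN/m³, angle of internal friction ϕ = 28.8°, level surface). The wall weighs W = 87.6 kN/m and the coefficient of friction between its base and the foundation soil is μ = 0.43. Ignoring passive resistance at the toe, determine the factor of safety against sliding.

2.46

K_a = tan²(45° − 28.8°/2) = 0.3498.
P_a = ½K_aγH² = 0.5×0.3498×15.2×2.4² = 15.31 kN/m, acting at H/3 = 0.8000 m above the base.
FS_sliding = μW / P_a = 0.43×87.6 / 15.31 = 2.460.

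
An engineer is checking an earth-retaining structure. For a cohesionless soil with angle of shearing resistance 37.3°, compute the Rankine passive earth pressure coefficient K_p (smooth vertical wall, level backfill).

K_p = (1 + sin φ)/(1 − sin φ) = tan²(45° + 37.3°/2) = 4.076.

4.08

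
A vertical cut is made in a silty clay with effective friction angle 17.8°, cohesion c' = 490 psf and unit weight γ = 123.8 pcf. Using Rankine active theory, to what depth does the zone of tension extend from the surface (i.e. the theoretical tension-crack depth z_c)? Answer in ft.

10.9 ft

K_a = tan²(45° − 17.8°/2) = 0.5318; √K_a = 0.7292.
The active pressure is zero where K_a γ z = 2c√K_a, so z_c = 2c/(γ√K_a) = 2×490/(123.8×0.7292) = 10.86 ft.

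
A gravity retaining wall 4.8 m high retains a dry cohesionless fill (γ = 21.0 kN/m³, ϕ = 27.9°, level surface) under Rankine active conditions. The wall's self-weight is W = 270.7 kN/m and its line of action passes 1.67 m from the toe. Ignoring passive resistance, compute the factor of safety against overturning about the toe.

K_a = tan²(45° − 27.9°/2) = 0.3625.
P_a = ½K_aγH² = 0.5×0.3625×21.0×4.8² = 87.69 kN/m, acting at H/3 = 1.600 m above the base.
Overturning moment M_o = P_a × H/3 = 87.69 × 1.600 = 140.3.
Resisting moment M_r = W × 1.67 = 270.7 × 1.67 = 452.1.
FS_overturning = M_r/M_o = 452.1/140.3 = 3.222.

3.22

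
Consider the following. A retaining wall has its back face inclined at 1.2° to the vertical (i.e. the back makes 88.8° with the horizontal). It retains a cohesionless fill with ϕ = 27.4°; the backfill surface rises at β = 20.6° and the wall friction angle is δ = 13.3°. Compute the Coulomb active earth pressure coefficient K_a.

0.499

K_a = sin²(α+φ) / [sin²α · sin(α−δ) · (1 + √{sin(φ+δ)sin(φ−β) / (sin(α−δ)sin(α+β))})²].
With α = 88.8°, φ = 27.4°, δ = 13.3°, β = 20.6°: K_a = 0.4993.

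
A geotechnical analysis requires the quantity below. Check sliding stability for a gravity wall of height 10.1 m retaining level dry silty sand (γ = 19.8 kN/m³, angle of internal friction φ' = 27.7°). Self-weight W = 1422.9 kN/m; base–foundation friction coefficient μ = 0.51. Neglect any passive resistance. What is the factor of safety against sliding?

K_a = tan²(45° − 27.7°/2) = 0.3653.
P_a = ½K_aγH² = 0.5×0.3653×19.8×10.1² = 369.0 kN/m, acting at H/3 = 3.367 m above the base.
FS_sliding = μW / P_a = 0.51×1422.9 / 369.0 = 1.967.

1.97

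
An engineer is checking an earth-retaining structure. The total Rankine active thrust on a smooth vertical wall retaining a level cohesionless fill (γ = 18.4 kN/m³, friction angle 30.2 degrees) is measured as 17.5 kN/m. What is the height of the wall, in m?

K_a = 0.3307. P_a = ½ K_a γ H² ⇒ H = √(2P_a/(K_a γ)).
H = √(2×17.5/(0.3307×18.4)) = 2.398 m.

2.40 m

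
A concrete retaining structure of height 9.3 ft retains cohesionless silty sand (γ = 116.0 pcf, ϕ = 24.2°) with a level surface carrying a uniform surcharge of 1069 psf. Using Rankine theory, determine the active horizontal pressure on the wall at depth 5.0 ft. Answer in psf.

K_a = (1 − sin φ)/(1 + sin φ) = 0.4185.
σ_v = γz + q = 116.0 × 5.0 + 1069 = 1649 psf.
σ_h = K_a σ_v = 0.4185 × 1649 = 690.1 psf.

690 psf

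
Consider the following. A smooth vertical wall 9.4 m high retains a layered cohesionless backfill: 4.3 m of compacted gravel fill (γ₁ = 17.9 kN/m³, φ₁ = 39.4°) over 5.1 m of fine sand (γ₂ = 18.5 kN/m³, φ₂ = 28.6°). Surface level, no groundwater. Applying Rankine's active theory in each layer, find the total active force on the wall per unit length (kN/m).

K_a1 = tan²(45°−39.4°/2) = 0.2234; K_a2 = tan²(45°−28.6°/2) = 0.3525.
Layer 1: σ at base = K_a1 γ₁ h₁ = 17.20 kPa; P₁ = ½×17.20×4.3 = 36.98.
Layer 2: σ_v at top = γ₁h₁ = 76.97; σ_h top = K_a2×76.97 = 27.14; σ_h base = K_a2×(76.97+18.5×5.1) = 60.40.
P₂ = ½(27.14+60.40)×5.1 = 223.2. Total P_a = 36.98+223.2 = 260.2 kN/m.

260 kN/m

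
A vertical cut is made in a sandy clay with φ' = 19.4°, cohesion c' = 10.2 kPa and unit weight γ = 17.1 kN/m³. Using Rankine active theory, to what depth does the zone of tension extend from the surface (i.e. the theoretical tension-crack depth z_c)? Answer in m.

K_a = tan²(45° − 19.4°/2) = 0.5013; √K_a = 0.7080.
The active pressure is zero where K_a γ z = 2c√K_a, so z_c = 2c/(γ√K_a) = 2×10.2/(17.1×0.7080) = 1.685 m.

1.68 m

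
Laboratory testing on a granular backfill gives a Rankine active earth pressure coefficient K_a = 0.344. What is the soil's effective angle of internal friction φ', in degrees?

K_a = tan²(45° − φ/2) ⇒ 45° − φ/2 = arctan(√0.344) = 30.39°.
φ = 2(45° − 30.39°) = 29.22°.

29.2°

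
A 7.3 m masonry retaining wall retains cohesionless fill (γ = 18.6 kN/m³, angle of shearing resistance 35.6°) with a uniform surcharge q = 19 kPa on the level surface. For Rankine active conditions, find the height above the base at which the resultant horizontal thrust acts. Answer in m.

2.70 m

K_a = 0.2641.
Triangular part P₁ = ½K_aγH² = 130.9 at H/3 = 2.433 m; rectangular part P₂ = K_a q H = 36.63 at H/2 = 3.650 m.
ȳ = (P₁·2.433 + P₂·3.650)/(P₁+P₂) = 2.699 m.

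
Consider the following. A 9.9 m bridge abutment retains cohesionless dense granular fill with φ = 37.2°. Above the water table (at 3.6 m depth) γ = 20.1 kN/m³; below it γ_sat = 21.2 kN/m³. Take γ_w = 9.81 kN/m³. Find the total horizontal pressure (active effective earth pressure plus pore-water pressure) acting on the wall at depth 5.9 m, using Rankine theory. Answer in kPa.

K_a = (1 − sin φ)/(1 + sin φ) = 0.2464.
γ' = 21.2 − 9.81 = 11.39 kN/m³.
Effective vertical stress at 5.9 m: σ'_v = 20.1×3.6 + 11.39×2.30 = 98.56 kPa.
σ'_h = K_a σ'_v = 0.2464 × 98.56 = 24.29 kPa; u = γ_w × 2.30 = 22.56 kPa.
Total σ_h = 24.29 + 22.56 = 46.85 kPa.

46.8 kPa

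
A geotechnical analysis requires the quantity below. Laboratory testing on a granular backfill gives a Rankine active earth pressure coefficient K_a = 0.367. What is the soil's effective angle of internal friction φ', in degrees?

K_a = tan²(45° − φ/2) ⇒ 45° − φ/2 = arctan(√0.367) = 31.21°.
φ = 2(45° − 31.21°) = 27.58°.

27.6°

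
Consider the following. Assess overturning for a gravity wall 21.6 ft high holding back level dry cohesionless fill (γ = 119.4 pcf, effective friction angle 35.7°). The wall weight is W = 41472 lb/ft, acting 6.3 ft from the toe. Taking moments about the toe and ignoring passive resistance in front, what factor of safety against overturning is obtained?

4.95

K_a = tan²(45° − 35.7°/2) = 0.2630.
P_a = ½K_aγH² = 0.5×0.2630×119.4×21.6² = 7325 lb/ft, acting at H/3 = 7.200 ft above the base.
Overturning moment M_o = P_a × H/3 = 7325 × 7.200 = 52740.
Resisting moment M_r = W × 6.3 = 41472 × 6.3 = 261300.
FS_overturning = M_r/M_o = 261300/52740 = 4.954.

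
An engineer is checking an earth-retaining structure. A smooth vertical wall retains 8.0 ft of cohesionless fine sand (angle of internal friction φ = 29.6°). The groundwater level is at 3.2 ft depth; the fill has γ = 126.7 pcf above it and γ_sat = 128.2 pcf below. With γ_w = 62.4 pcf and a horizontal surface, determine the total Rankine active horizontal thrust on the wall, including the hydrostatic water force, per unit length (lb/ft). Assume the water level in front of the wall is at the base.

1850 lb/ft

K_a = tan²(45° − φ/2) = 0.3387.
γ' = 128.2 − 62.4 = 65.80 pcf. Depth below WT = 4.8 ft.
σ'_h at WT = K_a γ d_w = 137.3 psf; at base = 137.3 + K_a γ' × 4.8 = 244.3 psf.
P₁ (0–3.2 ft) = ½×137.3×3.2 = 219.7. P₂ (3.2–8.0 ft) = ½(137.3+244.3)×4.8 = 916.0.
P_w = ½ γ_w h₂² = 0.5×62.4×4.8² = 718.8. Total = 219.7+916.0+718.8 = 1855 lb/ft.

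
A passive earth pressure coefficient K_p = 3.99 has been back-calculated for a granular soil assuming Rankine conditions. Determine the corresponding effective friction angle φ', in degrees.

K_p = (1+sin φ)/(1−sin φ) ⇒ sin φ = (K_p − 1)/(K_p + 1) = 0.5992.
φ = arcsin(0.5992) = 36.81°.

36.8°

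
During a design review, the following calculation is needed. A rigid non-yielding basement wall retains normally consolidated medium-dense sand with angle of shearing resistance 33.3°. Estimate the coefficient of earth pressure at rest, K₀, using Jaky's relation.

0.451

K₀ = 1 − sin φ' = 1 − sin 33.3° = 0.4510.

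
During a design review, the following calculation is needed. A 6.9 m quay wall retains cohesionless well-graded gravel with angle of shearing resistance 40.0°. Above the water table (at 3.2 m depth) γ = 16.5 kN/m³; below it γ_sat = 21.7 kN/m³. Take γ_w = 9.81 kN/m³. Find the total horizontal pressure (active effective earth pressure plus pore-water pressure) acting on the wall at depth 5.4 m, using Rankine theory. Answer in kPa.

38.8 kPa

K_a = (1 − sin φ)/(1 + sin φ) = 0.2174.
γ' = 21.7 − 9.81 = 11.89 kN/m³.
Effective vertical stress at 5.4 m: σ'_v = 16.5×3.2 + 11.89×2.20 = 78.96 kPa.
σ'_h = K_a σ'_v = 0.2174 × 78.96 = 17.17 kPa; u = γ_w × 2.20 = 21.58 kPa.
Total σ_h = 17.17 + 21.58 = 38.75 kPa.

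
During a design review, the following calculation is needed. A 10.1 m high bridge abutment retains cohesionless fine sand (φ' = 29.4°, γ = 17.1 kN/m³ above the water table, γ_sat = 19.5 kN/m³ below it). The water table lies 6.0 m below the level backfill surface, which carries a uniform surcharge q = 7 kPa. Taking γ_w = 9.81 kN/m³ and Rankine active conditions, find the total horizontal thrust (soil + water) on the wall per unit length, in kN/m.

383 kN/m

K_a = tan²(45° − φ/2) = 0.3415.
γ' = 19.5 − 9.81 = 9.690 kN/m³. h₂ = H − d_w = 4.1 m.
σ'_h: at surface K_a·q = 2.390; at WT K_a(q+γd_w) = 37.42; at base K_a(q+γd_w+γ'h₂) = 50.99 kPa.
P₁ = ½(2.390+37.42)×6.0 = 119.4; P₂ = ½(37.42+50.99)×4.1 = 181.3; P_w = ½γ_w h₂² = 82.45.
Total = 119.4+181.3+82.45 = 383.2 kN/m.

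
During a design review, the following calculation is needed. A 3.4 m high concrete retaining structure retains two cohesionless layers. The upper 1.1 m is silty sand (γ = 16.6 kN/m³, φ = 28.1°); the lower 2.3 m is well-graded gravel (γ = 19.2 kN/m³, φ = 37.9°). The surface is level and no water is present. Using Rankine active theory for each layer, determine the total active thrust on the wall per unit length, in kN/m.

25.8 kN/m

K_a1 = tan²(45°−28.1°/2) = 0.3596; K_a2 = tan²(45°−37.9°/2) = 0.2389.
Layer 1: σ at base = K_a1 γ₁ h₁ = 6.566 kPa; P₁ = ½×6.566×1.1 = 3.612.
Layer 2: σ_v at top = γ₁h₁ = 18.26; σ_h top = K_a2×18.26 = 4.363; σ_h base = K_a2×(18.26+19.2×2.3) = 14.91.
P₂ = ½(4.363+14.91)×2.3 = 22.17. Total P_a = 3.612+22.17 = 25.78 kN/m.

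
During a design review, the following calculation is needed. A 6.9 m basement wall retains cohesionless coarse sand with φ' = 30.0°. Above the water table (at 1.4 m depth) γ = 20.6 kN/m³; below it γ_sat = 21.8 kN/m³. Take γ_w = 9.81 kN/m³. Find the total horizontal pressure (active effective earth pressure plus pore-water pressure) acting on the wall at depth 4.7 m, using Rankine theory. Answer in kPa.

K_a = (1 − sin φ)/(1 + sin φ) = 0.3333.
γ' = 21.8 − 9.81 = 11.99 kN/m³.
Effective vertical stress at 4.7 m: σ'_v = 20.6×1.4 + 11.99×3.30 = 68.41 kPa.
σ'_h = K_a σ'_v = 0.3333 × 68.41 = 22.80 kPa; u = γ_w × 3.30 = 32.37 kPa.
Total σ_h = 22.80 + 32.37 = 55.18 kPa.

55.2 kPa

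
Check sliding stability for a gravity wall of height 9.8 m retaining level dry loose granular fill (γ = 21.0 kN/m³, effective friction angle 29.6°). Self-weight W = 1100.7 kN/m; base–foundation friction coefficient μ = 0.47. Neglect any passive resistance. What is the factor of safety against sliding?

1.51

K_a = tan²(45° − 29.6°/2) = 0.3387.
P_a = ½K_aγH² = 0.5×0.3387×21.0×9.8² = 341.6 kN/m, acting at H/3 = 3.267 m above the base.
FS_sliding = μW / P_a = 0.47×1100.7 / 341.6 = 1.514.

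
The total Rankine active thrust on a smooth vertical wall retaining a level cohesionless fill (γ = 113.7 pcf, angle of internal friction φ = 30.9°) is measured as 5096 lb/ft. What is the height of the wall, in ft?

K_a = 0.3214. P_a = ½ K_a γ H² ⇒ H = √(2P_a/(K_a γ)).
H = √(2×5096/(0.3214×113.7)) = 16.70 ft.

16.7 ft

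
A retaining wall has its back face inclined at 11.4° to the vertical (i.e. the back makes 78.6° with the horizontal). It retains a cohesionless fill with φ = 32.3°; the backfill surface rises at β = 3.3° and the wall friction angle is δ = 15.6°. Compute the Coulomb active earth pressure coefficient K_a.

0.380

K_a = sin²(α+φ) / [sin²α · sin(α−δ) · (1 + √{sin(φ+δ)sin(φ−β) / (sin(α−δ)sin(α+β))})²].
With α = 78.6°, φ = 32.3°, δ = 15.6°, β = 3.3°: K_a = 0.3796.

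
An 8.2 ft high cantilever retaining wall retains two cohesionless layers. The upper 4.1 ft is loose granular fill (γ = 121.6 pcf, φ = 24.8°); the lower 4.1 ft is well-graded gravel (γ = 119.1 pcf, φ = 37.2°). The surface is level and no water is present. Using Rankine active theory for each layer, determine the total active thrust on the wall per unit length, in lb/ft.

K_a1 = tan²(45°−24.8°/2) = 0.4090; K_a2 = tan²(45°−37.2°/2) = 0.2464.
Layer 1: σ at base = K_a1 γ₁ h₁ = 203.9 psf; P₁ = ½×203.9×4.1 = 418.0.
Layer 2: σ_v at top = γ₁h₁ = 498.6; σ_h top = K_a2×498.6 = 122.9; σ_h base = K_a2×(498.6+119.1×4.1) = 243.2.
P₂ = ½(122.9+243.2)×4.1 = 750.4. Total P_a = 418.0+750.4 = 1168 lb/ft.

1170 lb/ft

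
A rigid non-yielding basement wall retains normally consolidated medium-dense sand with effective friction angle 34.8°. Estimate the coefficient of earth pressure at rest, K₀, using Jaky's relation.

K₀ = 1 − sin φ' = 1 − sin 34.8° = 0.4293.

0.429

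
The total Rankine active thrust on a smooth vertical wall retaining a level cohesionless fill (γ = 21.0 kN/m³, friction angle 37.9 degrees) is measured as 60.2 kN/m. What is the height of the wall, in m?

4.90 m

K_a = 0.2389. P_a = ½ K_a γ H² ⇒ H = √(2P_a/(K_a γ)).
H = √(2×60.2/(0.2389×21.0)) = 4.898 m.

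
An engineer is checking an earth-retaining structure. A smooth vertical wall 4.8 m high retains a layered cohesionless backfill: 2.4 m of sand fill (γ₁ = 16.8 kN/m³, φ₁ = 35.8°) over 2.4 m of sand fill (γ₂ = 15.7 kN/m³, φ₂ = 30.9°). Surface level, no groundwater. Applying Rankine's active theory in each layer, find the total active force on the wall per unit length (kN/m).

K_a1 = tan²(45°−35.8°/2) = 0.2619; K_a2 = tan²(45°−30.9°/2) = 0.3214.
Layer 1: σ at base = K_a1 γ₁ h₁ = 10.56 kPa; P₁ = ½×10.56×2.4 = 12.67.
Layer 2: σ_v at top = γ₁h₁ = 40.32; σ_h top = K_a2×40.32 = 12.96; σ_h base = K_a2×(40.32+15.7×2.4) = 25.07.
P₂ = ½(12.96+25.07)×2.4 = 45.63. Total P_a = 12.67+45.63 = 58.30 kN/m.

58.3 kN/m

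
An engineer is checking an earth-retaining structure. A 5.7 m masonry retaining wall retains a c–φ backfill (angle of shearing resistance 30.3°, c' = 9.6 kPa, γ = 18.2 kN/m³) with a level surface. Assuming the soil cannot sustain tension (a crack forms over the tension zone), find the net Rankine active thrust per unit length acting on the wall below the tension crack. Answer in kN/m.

44.7 kN/m

K_a = 0.3293; √K_a = 0.5739.
Tension-crack depth z_c = 2c/(γ√K_a) = 2×9.6/(18.2×0.5739) = 1.838 m.
σ_a at base = K_a γ H − 2c√K_a = 0.3293×18.2×5.7 − 2×9.6×0.5739 = 23.15 kPa.
P_a = ½ × 23.15 × (H − z_c) = 0.5×23.15×3.862 = 44.69 kN/m.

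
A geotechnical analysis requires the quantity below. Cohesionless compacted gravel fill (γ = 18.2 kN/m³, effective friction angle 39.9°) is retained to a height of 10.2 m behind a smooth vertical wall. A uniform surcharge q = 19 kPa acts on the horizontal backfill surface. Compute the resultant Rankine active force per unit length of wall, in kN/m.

K_a = tan²(45° − φ/2) = 0.2184.
Soil triangle: ½ K_a γ H² = 0.5×0.2184×18.2×10.2² = 206.8 kN/m.
Surcharge rectangle: K_a q H = 0.2184×19×10.2 = 42.33 kN/m.
Total = 206.8 + 42.33 = 249.1 kN/m.

249 kN/m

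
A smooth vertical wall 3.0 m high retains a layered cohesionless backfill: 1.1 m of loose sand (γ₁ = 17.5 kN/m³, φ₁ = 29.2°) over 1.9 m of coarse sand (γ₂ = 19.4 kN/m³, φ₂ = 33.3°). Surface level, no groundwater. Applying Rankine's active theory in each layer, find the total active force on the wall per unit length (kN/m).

K_a1 = tan²(45°−29.2°/2) = 0.3442; K_a2 = tan²(45°−33.3°/2) = 0.2911.
Layer 1: σ at base = K_a1 γ₁ h₁ = 6.626 kPa; P₁ = ½×6.626×1.1 = 3.644.
Layer 2: σ_v at top = γ₁h₁ = 19.25; σ_h top = K_a2×19.25 = 5.604; σ_h base = K_a2×(19.25+19.4×1.9) = 16.34.
P₂ = ½(5.604+16.34)×1.9 = 20.84. Total P_a = 3.644+20.84 = 24.49 kN/m.

24.5 kN/m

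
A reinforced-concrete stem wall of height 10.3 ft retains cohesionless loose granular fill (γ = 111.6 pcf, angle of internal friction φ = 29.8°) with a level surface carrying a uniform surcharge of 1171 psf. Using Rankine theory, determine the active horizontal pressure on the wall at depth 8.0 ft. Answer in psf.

K_a = (1 − sin φ)/(1 + sin φ) = 0.3360.
σ_v = γz + q = 111.6 × 8.0 + 1171 = 2064 psf.
σ_h = K_a σ_v = 0.3360 × 2064 = 693.5 psf.

693 psf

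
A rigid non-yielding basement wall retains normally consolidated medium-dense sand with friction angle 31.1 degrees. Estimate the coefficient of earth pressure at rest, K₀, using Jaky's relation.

0.483

K₀ = 1 − sin φ' = 1 − sin 31.1° = 0.4835.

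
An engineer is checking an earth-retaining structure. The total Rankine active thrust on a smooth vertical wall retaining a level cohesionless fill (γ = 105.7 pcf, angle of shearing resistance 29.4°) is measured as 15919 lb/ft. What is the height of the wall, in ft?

K_a = 0.3415. P_a = ½ K_a γ H² ⇒ H = √(2P_a/(K_a γ)).
H = √(2×15919/(0.3415×105.7)) = 29.70 ft.

29.7 ft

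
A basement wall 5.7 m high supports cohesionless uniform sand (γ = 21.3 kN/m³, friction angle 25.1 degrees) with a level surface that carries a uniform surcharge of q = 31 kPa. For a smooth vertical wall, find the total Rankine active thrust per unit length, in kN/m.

211 kN/m

K_a = tan²(45° − φ/2) = 0.4043.
Soil triangle: ½ K_a γ H² = 0.5×0.4043×21.3×5.7² = 139.9 kN/m.
Surcharge rectangle: K_a q H = 0.4043×31×5.7 = 71.44 kN/m.
Total = 139.9 + 71.44 = 211.3 kN/m.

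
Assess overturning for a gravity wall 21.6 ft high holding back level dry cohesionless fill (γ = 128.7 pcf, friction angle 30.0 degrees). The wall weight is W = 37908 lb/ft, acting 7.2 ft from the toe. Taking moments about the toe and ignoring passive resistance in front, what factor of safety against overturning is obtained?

3.79

K_a = tan²(45° − 30.0°/2) = 0.3333.
P_a = ½K_aγH² = 0.5×0.3333×128.7×21.6² = 10010 lb/ft, acting at H/3 = 7.200 ft above the base.
Overturning moment M_o = P_a × H/3 = 10010 × 7.200 = 72060.
Resisting moment M_r = W × 7.2 = 37908 × 7.2 = 272900.
FS_overturning = M_r/M_o = 272900/72060 = 3.788.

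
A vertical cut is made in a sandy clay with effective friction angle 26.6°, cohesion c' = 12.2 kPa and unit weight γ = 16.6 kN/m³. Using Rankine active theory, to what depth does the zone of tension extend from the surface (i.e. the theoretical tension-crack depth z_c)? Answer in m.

K_a = tan²(45° − 26.6°/2) = 0.3814; √K_a = 0.6176.
The active pressure is zero where K_a γ z = 2c√K_a, so z_c = 2c/(γ√K_a) = 2×12.2/(16.6×0.6176) = 2.380 m.

2.38 m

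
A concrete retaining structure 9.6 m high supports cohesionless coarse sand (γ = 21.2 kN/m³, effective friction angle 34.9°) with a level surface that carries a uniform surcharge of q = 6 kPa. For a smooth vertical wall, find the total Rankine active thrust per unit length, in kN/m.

K_a = tan²(45° − φ/2) = 0.2721.
Soil triangle: ½ K_a γ H² = 0.5×0.2721×21.2×9.6² = 265.9 kN/m.
Surcharge rectangle: K_a q H = 0.2721×6×9.6 = 15.68 kN/m.
Total = 265.9 + 15.68 = 281.5 kN/m.

282 kN/m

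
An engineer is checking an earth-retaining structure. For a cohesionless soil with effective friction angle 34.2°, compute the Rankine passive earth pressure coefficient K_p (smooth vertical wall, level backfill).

3.57

K_p = (1 + sin φ)/(1 − sin φ) = tan²(45° + 34.2°/2) = 3.567.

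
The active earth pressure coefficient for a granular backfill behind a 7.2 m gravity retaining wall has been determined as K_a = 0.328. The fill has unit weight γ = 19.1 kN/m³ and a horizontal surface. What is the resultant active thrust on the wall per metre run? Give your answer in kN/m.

P = ½ K_a γ H² = 0.5 × 0.328 × 19.1 × 7.2² = 162.4 kN/m.

162 kN/m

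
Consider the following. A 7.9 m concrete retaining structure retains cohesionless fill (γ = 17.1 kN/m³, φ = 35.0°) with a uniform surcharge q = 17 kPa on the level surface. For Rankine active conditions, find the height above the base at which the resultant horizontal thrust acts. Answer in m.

K_a = 0.2710.
Triangular part P₁ = ½K_aγH² = 144.6 at H/3 = 2.633 m; rectangular part P₂ = K_a q H = 36.39 at H/2 = 3.950 m.
ȳ = (P₁·2.633 + P₂·3.950)/(P₁+P₂) = 2.898 m.

2.90 m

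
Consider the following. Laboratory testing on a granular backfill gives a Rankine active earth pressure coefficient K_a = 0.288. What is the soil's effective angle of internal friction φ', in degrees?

K_a = tan²(45° − φ/2) ⇒ 45° − φ/2 = arctan(√0.288) = 28.22°.
φ = 2(45° − 28.22°) = 33.56°.

33.6°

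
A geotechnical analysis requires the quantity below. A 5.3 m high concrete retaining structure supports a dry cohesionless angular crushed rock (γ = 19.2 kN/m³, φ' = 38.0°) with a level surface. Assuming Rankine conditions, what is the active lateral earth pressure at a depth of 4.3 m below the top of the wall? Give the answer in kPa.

19.6 kPa

K_a = (1 − sin φ)/(1 + sin φ) = 0.2379.
σ_h = K_a γ z = 0.2379 × 19.2 × 4.3 = 19.64 kPa.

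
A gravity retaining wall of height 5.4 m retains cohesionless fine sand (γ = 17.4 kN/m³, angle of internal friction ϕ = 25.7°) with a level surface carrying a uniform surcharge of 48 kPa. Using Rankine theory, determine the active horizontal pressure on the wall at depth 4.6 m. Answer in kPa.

K_a = (1 − sin φ)/(1 + sin φ) = 0.3950.
σ_v = γz + q = 17.4 × 4.6 + 48 = 128.0 kPa.
σ_h = K_a σ_v = 0.3950 × 128.0 = 50.58 kPa.

50.6 kPa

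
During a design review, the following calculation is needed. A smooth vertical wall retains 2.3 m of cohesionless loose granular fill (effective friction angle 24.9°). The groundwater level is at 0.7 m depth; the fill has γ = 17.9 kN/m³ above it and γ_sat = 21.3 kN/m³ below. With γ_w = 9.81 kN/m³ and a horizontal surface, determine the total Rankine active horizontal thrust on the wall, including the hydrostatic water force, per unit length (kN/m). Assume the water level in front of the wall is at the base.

K_a = tan²(45° − φ/2) = 0.4074.
γ' = 21.3 − 9.81 = 11.49 kN/m³. Depth below WT = 1.6 m.
σ'_h at WT = K_a γ d_w = 5.105 kPa; at base = 5.105 + K_a γ' × 1.6 = 12.60 kPa.
P₁ (0–0.7 m) = ½×5.105×0.7 = 1.787. P₂ (0.7–2.3 m) = ½(5.105+12.60)×1.6 = 14.16.
P_w = ½ γ_w h₂² = 0.5×9.81×1.6² = 12.56. Total = 1.787+14.16+12.56 = 28.50 kN/m.

28.5 kN/m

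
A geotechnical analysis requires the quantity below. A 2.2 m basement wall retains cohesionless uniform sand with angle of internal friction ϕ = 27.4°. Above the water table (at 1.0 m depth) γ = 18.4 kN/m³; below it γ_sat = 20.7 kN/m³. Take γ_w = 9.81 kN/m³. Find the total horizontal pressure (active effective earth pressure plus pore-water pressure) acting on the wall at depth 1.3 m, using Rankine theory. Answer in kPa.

11.0 kPa

K_a = (1 − sin φ)/(1 + sin φ) = 0.3697.
γ' = 20.7 − 9.81 = 10.89 kN/m³.
Effective vertical stress at 1.3 m: σ'_v = 18.4×1.0 + 10.89×0.300 = 21.67 kPa.
σ'_h = K_a σ'_v = 0.3697 × 21.67 = 8.010 kPa; u = γ_w × 0.300 = 2.943 kPa.
Total σ_h = 8.010 + 2.943 = 10.95 kPa.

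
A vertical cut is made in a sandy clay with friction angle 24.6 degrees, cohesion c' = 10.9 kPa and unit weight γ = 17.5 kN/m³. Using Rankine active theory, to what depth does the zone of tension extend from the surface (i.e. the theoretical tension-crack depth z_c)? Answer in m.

1.94 m

K_a = tan²(45° − 24.6°/2) = 0.4121; √K_a = 0.6420.
The active pressure is zero where K_a γ z = 2c√K_a, so z_c = 2c/(γ√K_a) = 2×10.9/(17.5×0.6420) = 1.940 m.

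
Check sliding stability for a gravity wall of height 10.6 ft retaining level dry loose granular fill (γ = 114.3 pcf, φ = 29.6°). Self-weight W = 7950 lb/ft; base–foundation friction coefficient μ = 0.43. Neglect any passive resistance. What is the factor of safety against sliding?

K_a = tan²(45° − 29.6°/2) = 0.3387.
P_a = ½K_aγH² = 0.5×0.3387×114.3×10.6² = 2175 lb/ft, acting at H/3 = 3.533 ft above the base.
FS_sliding = μW / P_a = 0.43×7950 / 2175 = 1.572.

1.57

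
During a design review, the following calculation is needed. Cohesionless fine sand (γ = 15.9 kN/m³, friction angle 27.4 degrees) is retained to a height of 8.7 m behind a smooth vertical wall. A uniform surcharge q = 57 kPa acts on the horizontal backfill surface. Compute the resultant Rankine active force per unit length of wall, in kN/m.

K_a = tan²(45° − φ/2) = 0.3697.
Soil triangle: ½ K_a γ H² = 0.5×0.3697×15.9×8.7² = 222.4 kN/m.
Surcharge rectangle: K_a q H = 0.3697×57×8.7 = 183.3 kN/m.
Total = 222.4 + 183.3 = 405.8 kN/m.

406 kN/m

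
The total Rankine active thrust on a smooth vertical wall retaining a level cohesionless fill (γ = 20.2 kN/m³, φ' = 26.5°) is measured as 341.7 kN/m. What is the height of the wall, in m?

9.40 m

K_a = 0.3829. P_a = ½ K_a γ H² ⇒ H = √(2P_a/(K_a γ)).
H = √(2×341.7/(0.3829×20.2)) = 9.399 m.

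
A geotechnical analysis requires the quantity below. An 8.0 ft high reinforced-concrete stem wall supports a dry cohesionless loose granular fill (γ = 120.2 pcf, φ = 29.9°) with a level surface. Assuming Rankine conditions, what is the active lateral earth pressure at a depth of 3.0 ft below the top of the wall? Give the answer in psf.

121 psf

K_a = (1 − sin φ)/(1 + sin φ) = 0.3347.
σ_h = K_a γ z = 0.3347 × 120.2 × 3.0 = 120.7 psf.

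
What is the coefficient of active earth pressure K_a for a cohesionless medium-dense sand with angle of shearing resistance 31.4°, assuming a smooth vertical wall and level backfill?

0.315

K_a = (1 − sin φ)/(1 + sin φ) = (1 − sin 31.4°)/(1 + sin 31.4°) = 0.3149.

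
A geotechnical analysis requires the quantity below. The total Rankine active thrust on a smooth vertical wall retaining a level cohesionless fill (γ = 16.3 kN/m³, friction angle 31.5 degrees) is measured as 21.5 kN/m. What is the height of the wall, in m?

K_a = 0.3136. P_a = ½ K_a γ H² ⇒ H = √(2P_a/(K_a γ)).
H = √(2×21.5/(0.3136×16.3)) = 2.900 m.

2.90 m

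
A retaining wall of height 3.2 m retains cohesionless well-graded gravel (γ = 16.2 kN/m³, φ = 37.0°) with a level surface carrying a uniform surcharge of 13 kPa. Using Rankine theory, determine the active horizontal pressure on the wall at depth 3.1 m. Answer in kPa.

15.7 kPa

K_a = (1 − sin φ)/(1 + sin φ) = 0.2486.
σ_v = γz + q = 16.2 × 3.1 + 13 = 63.22 kPa.
σ_h = K_a σ_v = 0.2486 × 63.22 = 15.72 kPa.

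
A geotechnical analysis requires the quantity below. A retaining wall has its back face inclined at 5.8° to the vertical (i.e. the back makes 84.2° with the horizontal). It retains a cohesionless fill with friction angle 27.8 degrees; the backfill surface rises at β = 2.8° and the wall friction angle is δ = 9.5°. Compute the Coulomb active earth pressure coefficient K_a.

K_a = sin²(α+φ) / [sin²α · sin(α−δ) · (1 + √{sin(φ+δ)sin(φ−β) / (sin(α−δ)sin(α+β))})²].
With α = 84.2°, φ = 27.8°, δ = 9.5°, β = 2.8°: K_a = 0.3920.

0.392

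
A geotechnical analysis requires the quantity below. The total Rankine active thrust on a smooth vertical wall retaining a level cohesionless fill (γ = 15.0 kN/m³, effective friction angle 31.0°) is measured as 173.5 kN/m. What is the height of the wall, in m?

8.50 m

K_a = 0.3201. P_a = ½ K_a γ H² ⇒ H = √(2P_a/(K_a γ)).
H = √(2×173.5/(0.3201×15.0)) = 8.501 m.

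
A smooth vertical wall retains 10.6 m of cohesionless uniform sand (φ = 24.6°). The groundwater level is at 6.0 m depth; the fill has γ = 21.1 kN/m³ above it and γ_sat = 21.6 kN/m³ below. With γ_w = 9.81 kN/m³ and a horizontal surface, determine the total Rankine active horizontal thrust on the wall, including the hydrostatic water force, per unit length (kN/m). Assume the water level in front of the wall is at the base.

K_a = tan²(45° − φ/2) = 0.4121.
γ' = 21.6 − 9.81 = 11.79 kN/m³. Depth below WT = 4.6 m.
σ'_h at WT = K_a γ d_w = 52.18 kPa; at base = 52.18 + K_a γ' × 4.6 = 74.53 kPa.
P₁ (0–6.0 m) = ½×52.18×6.0 = 156.5. P₂ (6.0–10.6 m) = ½(52.18+74.53)×4.6 = 291.4.
P_w = ½ γ_w h₂² = 0.5×9.81×4.6² = 103.8. Total = 156.5+291.4+103.8 = 551.8 kN/m.

552 kN/m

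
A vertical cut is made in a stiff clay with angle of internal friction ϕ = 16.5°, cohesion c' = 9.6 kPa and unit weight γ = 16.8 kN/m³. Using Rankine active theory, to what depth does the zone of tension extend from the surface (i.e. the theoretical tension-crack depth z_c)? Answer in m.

1.53 m

K_a = tan²(45° − 16.5°/2) = 0.5576; √K_a = 0.7467.
The active pressure is zero where K_a γ z = 2c√K_a, so z_c = 2c/(γ√K_a) = 2×9.6/(16.8×0.7467) = 1.530 m.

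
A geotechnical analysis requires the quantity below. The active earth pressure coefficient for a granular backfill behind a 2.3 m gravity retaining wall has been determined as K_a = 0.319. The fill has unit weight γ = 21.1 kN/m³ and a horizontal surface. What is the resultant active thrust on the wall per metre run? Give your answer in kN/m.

17.8 kN/m

P = ½ K_a γ H² = 0.5 × 0.319 × 21.1 × 2.3² = 17.80 kN/m.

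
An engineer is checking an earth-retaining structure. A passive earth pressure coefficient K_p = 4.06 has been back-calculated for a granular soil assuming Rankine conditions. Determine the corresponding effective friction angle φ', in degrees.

K_p = (1+sin φ)/(1−sin φ) ⇒ sin φ = (K_p − 1)/(K_p + 1) = 0.6047.
φ = arcsin(0.6047) = 37.21°.

37.2°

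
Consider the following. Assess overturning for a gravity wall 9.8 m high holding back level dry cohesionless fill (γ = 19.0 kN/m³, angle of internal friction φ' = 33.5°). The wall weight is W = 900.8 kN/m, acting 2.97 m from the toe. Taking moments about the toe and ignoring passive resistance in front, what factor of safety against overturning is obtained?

3.11

K_a = tan²(45° − 33.5°/2) = 0.2887.
P_a = ½K_aγH² = 0.5×0.2887×19.0×9.8² = 263.4 kN/m, acting at H/3 = 3.267 m above the base.
Overturning moment M_o = P_a × H/3 = 263.4 × 3.267 = 860.5.
Resisting moment M_r = W × 2.97 = 900.8 × 2.97 = 2675.
FS_overturning = M_r/M_o = 2675/860.5 = 3.109.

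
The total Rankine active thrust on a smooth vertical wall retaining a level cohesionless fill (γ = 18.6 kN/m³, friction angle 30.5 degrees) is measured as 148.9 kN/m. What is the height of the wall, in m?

7.00 m

K_a = 0.3267. P_a = ½ K_a γ H² ⇒ H = √(2P_a/(K_a γ)).
H = √(2×148.9/(0.3267×18.6)) = 7.001 m.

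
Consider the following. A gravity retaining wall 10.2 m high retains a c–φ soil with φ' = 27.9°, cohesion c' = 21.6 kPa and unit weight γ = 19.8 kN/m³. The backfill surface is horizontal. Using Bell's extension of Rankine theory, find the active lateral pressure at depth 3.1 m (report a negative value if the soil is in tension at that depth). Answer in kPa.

K_a = (1 − sin φ)/(1 + sin φ) = 0.3625.
σ_a = K_a γ z − 2c√K_a = 0.3625×19.8×3.1 − 2×21.6×0.6020 = -3.761 kPa.

-3.76 kPa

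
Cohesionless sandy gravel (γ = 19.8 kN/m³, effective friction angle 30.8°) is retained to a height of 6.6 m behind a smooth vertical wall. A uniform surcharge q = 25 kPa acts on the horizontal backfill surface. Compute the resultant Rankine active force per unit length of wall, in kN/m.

K_a = tan²(45° − φ/2) = 0.3227.
Soil triangle: ½ K_a γ H² = 0.5×0.3227×19.8×6.6² = 139.2 kN/m.
Surcharge rectangle: K_a q H = 0.3227×25×6.6 = 53.25 kN/m.
Total = 139.2 + 53.25 = 192.4 kN/m.

192 kN/m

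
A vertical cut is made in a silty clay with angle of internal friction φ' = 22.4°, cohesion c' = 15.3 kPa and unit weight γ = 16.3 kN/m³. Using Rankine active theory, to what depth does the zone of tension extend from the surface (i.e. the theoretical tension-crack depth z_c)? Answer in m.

K_a = tan²(45° − 22.4°/2) = 0.4482; √K_a = 0.6694.
The active pressure is zero where K_a γ z = 2c√K_a, so z_c = 2c/(γ√K_a) = 2×15.3/(16.3×0.6694) = 2.804 m.

2.80 m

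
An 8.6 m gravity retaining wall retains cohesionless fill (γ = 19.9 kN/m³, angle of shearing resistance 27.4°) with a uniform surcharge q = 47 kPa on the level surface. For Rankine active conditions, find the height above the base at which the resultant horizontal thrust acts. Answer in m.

K_a = 0.3697.
Triangular part P₁ = ½K_aγH² = 272.0 at H/3 = 2.867 m; rectangular part P₂ = K_a q H = 149.4 at H/2 = 4.300 m.
ȳ = (P₁·2.867 + P₂·4.300)/(P₁+P₂) = 3.375 m.

3.37 m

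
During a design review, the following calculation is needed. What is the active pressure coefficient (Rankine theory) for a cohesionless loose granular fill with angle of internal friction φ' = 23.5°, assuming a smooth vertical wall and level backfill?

0.430

K_a = tan²(45° − φ/2) = tan²(33.25°) = 0.4298.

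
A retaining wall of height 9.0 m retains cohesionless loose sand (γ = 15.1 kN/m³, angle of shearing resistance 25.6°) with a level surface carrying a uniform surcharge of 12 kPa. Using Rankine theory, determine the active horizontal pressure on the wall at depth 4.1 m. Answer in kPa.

29.3 kPa

K_a = (1 − sin φ)/(1 + sin φ) = 0.3966.
σ_v = γz + q = 15.1 × 4.1 + 12 = 73.91 kPa.
σ_h = K_a σ_v = 0.3966 × 73.91 = 29.31 kPa.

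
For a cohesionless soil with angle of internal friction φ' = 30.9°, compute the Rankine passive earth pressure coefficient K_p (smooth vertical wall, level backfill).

3.11

K_p = (1 + sin φ)/(1 − sin φ) = tan²(45° + 30.9°/2) = 3.111.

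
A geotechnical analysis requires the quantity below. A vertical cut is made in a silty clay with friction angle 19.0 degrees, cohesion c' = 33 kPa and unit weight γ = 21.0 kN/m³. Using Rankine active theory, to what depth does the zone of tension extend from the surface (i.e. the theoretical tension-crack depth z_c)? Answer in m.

K_a = tan²(45° − 19.0°/2) = 0.5088; √K_a = 0.7133.
The active pressure is zero where K_a γ z = 2c√K_a, so z_c = 2c/(γ√K_a) = 2×33/(21.0×0.7133) = 4.406 m.

4.41 m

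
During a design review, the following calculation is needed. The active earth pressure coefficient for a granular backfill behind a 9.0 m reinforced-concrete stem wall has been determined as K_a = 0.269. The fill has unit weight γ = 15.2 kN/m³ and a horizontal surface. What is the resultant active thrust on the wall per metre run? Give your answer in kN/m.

166 kN/m

P = ½ K_a γ H² = 0.5 × 0.269 × 15.2 × 9.0² = 165.6 kN/m.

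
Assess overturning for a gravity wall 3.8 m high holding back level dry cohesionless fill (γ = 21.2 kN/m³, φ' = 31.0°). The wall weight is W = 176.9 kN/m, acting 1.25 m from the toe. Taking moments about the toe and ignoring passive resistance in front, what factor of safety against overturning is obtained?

3.56

K_a = tan²(45° − 31.0°/2) = 0.3201.
P_a = ½K_aγH² = 0.5×0.3201×21.2×3.8² = 49.00 kN/m, acting at H/3 = 1.267 m above the base.
Overturning moment M_o = P_a × H/3 = 49.00 × 1.267 = 62.06.
Resisting moment M_r = W × 1.25 = 176.9 × 1.25 = 221.1.
FS_overturning = M_r/M_o = 221.1/62.06 = 3.563.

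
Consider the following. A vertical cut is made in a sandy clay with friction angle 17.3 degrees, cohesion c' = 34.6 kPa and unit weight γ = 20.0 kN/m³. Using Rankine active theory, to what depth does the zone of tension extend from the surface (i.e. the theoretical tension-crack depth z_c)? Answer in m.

K_a = tan²(45° − 17.3°/2) = 0.5416; √K_a = 0.7359.
The active pressure is zero where K_a γ z = 2c√K_a, so z_c = 2c/(γ√K_a) = 2×34.6/(20.0×0.7359) = 4.702 m.

4.70 m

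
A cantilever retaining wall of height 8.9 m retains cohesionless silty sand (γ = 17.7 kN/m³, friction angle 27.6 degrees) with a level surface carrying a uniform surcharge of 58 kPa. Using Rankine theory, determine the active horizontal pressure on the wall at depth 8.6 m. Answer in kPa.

77.1 kPa

K_a = (1 − sin φ)/(1 + sin φ) = 0.3668.
σ_v = γz + q = 17.7 × 8.6 + 58 = 210.2 kPa.
σ_h = K_a σ_v = 0.3668 × 210.2 = 77.10 kPa.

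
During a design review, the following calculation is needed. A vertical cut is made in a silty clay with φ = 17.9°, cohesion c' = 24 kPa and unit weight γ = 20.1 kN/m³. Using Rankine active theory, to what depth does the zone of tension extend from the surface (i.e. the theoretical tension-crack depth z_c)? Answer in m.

3.28 m

K_a = tan²(45° − 17.9°/2) = 0.5298; √K_a = 0.7279.
The active pressure is zero where K_a γ z = 2c√K_a, so z_c = 2c/(γ√K_a) = 2×24/(20.1×0.7279) = 3.281 m.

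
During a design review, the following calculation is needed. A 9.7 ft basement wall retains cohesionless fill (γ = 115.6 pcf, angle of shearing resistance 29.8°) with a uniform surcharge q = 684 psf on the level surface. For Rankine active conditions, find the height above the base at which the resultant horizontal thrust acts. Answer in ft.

4.12 ft

K_a = 0.3360.
Triangular part P₁ = ½K_aγH² = 1827 at H/3 = 3.233 ft; rectangular part P₂ = K_a q H = 2229 at H/2 = 4.850 ft.
ȳ = (P₁·3.233 + P₂·4.850)/(P₁+P₂) = 4.122 ft.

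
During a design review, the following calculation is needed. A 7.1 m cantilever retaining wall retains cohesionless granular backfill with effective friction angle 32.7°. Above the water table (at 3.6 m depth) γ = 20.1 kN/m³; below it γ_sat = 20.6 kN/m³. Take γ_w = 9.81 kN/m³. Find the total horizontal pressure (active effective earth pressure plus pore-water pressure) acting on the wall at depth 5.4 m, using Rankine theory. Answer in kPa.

45.1 kPa

K_a = (1 − sin φ)/(1 + sin φ) = 0.2985.
γ' = 20.6 − 9.81 = 10.79 kN/m³.
Effective vertical stress at 5.4 m: σ'_v = 20.1×3.6 + 10.79×1.80 = 91.78 kPa.
σ'_h = K_a σ'_v = 0.2985 × 91.78 = 27.40 kPa; u = γ_w × 1.80 = 17.66 kPa.
Total σ_h = 27.40 + 17.66 = 45.05 kPa.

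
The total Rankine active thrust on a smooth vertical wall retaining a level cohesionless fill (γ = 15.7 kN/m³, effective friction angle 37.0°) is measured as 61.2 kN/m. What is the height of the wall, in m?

K_a = 0.2486. P_a = ½ K_a γ H² ⇒ H = √(2P_a/(K_a γ)).
H = √(2×61.2/(0.2486×15.7)) = 5.600 m.

5.60 m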